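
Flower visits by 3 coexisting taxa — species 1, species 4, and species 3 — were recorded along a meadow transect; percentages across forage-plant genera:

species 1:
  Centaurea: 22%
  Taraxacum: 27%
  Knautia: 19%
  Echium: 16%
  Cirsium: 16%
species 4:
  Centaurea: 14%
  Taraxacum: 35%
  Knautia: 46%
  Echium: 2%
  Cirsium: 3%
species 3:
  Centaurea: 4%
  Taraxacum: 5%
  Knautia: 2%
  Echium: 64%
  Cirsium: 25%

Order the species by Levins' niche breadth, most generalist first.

species 1 > species 4 > species 3

Convert percentages to proportions (divide by 100).
Σp_1ᵢ² = 0.22² + 0.27² + 0.19² + 0.16² + 0.16² = 0.0484 + 0.0729 + 0.0361 + 0.0256 + 0.0256 = 0.2086
B_1 = 1 / 0.2086 = 4.7939
Σp_4ᵢ² = 0.14² + 0.35² + 0.46² + 0.02² + 0.03² = 0.0196 + 0.1225 + 0.2116 + 0.0004 + 0.0009 = 0.3550
B_4 = 1 / 0.3550 = 2.8169
Σp_3ᵢ² = 0.04² + 0.05² + 0.02² + 0.64² + 0.25² = 0.0016 + 0.0025 + 0.0004 + 0.4096 + 0.0625 = 0.4766
B_3 = 1 / 0.4766 = 2.0982
Ranking by B (broadest → narrowest): species 1 (4.79) > species 4 (2.82) > species 3 (2.10)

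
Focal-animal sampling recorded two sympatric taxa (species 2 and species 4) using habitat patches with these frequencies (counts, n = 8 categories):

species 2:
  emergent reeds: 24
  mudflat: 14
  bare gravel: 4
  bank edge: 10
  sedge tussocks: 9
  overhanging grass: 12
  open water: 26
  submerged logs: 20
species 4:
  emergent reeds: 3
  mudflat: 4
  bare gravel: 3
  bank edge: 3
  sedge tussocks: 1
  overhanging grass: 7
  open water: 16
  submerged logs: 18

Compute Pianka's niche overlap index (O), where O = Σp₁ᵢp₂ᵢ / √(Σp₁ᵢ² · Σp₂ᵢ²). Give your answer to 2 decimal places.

0.86

Proportions for species 2 (n=119): 24/119=0.2017, 14/119=0.1176, 4/119=0.0336, 10/119=0.0840, 9/119=0.0756, 12/119=0.1008, 26/119=0.2185, 20/119=0.1681
Proportions for species 4 (n=55): 3/55=0.0545, 4/55=0.0727, 3/55=0.0545, 3/55=0.0545, 1/55=0.0182, 7/55=0.1273, 16/55=0.2909, 18/55=0.3273
Σ p₁ᵢp₂ᵢ = 0.010993 + 0.008550 + 0.001831 + 0.004578 + 0.001376 + 0.012832 + 0.063562 + 0.055019 = 0.158741
Σp_1ᵢ² = 0.2017² + 0.1176² + 0.0336² + 0.0840² + 0.0756² + 0.1008² + 0.2185² + 0.1681² = 0.040683 + 0.013830 + 0.001129 + 0.007056 + 0.005715 + 0.010161 + 0.047742 + 0.028258 = 0.154574
Σp_2ᵢ² = 0.0545² + 0.0727² + 0.0545² + 0.0545² + 0.0182² + 0.1273² + 0.2909² + 0.3273² = 0.002970 + 0.005285 + 0.002970 + 0.002970 + 0.000331 + 0.016205 + 0.084623 + 0.107125 = 0.222479
O = 0.158741 / √(0.154574 × 0.222479) = 0.158741 / 0.1854440 = 0.8560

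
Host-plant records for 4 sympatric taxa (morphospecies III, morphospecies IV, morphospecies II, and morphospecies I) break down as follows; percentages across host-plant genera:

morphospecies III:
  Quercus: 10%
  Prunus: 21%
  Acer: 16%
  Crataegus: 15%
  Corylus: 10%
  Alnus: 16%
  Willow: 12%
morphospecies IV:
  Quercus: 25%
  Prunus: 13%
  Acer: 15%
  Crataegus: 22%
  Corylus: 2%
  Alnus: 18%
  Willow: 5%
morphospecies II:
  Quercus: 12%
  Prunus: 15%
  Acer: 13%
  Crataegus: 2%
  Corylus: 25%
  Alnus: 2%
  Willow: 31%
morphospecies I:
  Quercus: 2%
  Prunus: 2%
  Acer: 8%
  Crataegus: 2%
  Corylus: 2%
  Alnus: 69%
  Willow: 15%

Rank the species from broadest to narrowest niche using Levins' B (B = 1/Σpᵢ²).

Convert percentages to proportions (divide by 100).
Σp_IIIᵢ² = 0.10² + 0.21² + 0.16² + 0.15² + 0.10² + 0.16² + 0.12² = 0.0100 + 0.0441 + 0.0256 + 0.0225 + 0.0100 + 0.0256 + 0.0144 = 0.1522
B_III = 1 / 0.1522 = 6.5703
Σp_IVᵢ² = 0.25² + 0.13² + 0.15² + 0.22² + 0.02² + 0.18² + 0.05² = 0.0625 + 0.0169 + 0.0225 + 0.0484 + 0.0004 + 0.0324 + 0.0025 = 0.1856
B_IV = 1 / 0.1856 = 5.3879
Σp_IIᵢ² = 0.12² + 0.15² + 0.13² + 0.02² + 0.25² + 0.02² + 0.31² = 0.0144 + 0.0225 + 0.0169 + 0.0004 + 0.0625 + 0.0004 + 0.0961 = 0.2132
B_II = 1 / 0.2132 = 4.6904
Σp_Iᵢ² = 0.02² + 0.02² + 0.08² + 0.02² + 0.02² + 0.69² + 0.15² = 0.0004 + 0.0004 + 0.0064 + 0.0004 + 0.0004 + 0.4761 + 0.0225 = 0.5066
B_I = 1 / 0.5066 = 1.9739
Ranking by B (broadest → narrowest): morphospecies III (6.57) > morphospecies IV (5.39) > morphospecies II (4.69) > morphospecies I (1.97)

morphospecies III > morphospecies IV > morphospecies II > morphospecies I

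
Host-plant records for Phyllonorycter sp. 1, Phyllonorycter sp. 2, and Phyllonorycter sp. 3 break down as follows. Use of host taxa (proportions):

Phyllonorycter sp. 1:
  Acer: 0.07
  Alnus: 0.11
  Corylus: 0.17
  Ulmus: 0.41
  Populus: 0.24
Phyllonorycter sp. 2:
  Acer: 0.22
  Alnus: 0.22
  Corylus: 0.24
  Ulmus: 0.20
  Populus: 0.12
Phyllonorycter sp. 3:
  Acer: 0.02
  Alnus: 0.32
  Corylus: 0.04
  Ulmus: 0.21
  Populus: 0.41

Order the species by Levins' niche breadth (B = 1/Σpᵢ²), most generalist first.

Phyllonorycter sp. 2 > Phyllonorycter sp. 1 > Phyllonorycter sp. 3

Σp_1ᵢ² = 0.07² + 0.11² + 0.17² + 0.41² + 0.24² = 0.0049 + 0.0121 + 0.0289 + 0.1681 + 0.0576 = 0.2716
B_1 = 1 / 0.2716 = 3.6819
Σp_2ᵢ² = 0.22² + 0.22² + 0.24² + 0.20² + 0.12² = 0.0484 + 0.0484 + 0.0576 + 0.0400 + 0.0144 = 0.2088
B_2 = 1 / 0.2088 = 4.7893
Σp_3ᵢ² = 0.02² + 0.32² + 0.04² + 0.21² + 0.41² = 0.0004 + 0.1024 + 0.0016 + 0.0441 + 0.1681 = 0.3166
B_3 = 1 / 0.3166 = 3.1586
Ranking by B (broadest → narrowest): Phyllonorycter sp. 2 (4.79) > Phyllonorycter sp. 1 (3.68) > Phyllonorycter sp. 3 (3.16)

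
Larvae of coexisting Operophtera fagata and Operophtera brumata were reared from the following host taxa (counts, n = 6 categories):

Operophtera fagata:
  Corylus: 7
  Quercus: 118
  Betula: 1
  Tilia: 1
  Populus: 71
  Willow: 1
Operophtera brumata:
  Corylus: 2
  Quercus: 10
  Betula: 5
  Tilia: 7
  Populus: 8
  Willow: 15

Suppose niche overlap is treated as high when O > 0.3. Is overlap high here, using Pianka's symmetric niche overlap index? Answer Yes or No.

Yes

Proportions for Operophtera fagata (n=199): 7/199=0.0352, 118/199=0.5930, 1/199=0.0050, 1/199=0.0050, 71/199=0.3568, 1/199=0.0050
Proportions for Operophtera brumata (n=47): 2/47=0.0426, 10/47=0.2128, 5/47=0.1064, 7/47=0.1489, 8/47=0.1702, 15/47=0.3191
Σ p₁ᵢp₂ᵢ = 0.001500 + 0.126190 + 0.000532 + 0.000745 + 0.060727 + 0.001596 = 0.191290
Σp_1ᵢ² = 0.0352² + 0.5930² + 0.0050² + 0.0050² + 0.3568² + 0.0050² = 0.001239 + 0.351649 + 0.000025 + 0.000025 + 0.127306 + 0.000025 = 0.480269
Σp_2ᵢ² = 0.0426² + 0.2128² + 0.1064² + 0.1489² + 0.1702² + 0.3191² = 0.001815 + 0.045284 + 0.011321 + 0.022171 + 0.028968 + 0.101825 = 0.211384
O = 0.191290 / √(0.480269 × 0.211384) = 0.191290 / 0.3186239 = 0.6004
O = 0.6004 > 0.3 → Yes.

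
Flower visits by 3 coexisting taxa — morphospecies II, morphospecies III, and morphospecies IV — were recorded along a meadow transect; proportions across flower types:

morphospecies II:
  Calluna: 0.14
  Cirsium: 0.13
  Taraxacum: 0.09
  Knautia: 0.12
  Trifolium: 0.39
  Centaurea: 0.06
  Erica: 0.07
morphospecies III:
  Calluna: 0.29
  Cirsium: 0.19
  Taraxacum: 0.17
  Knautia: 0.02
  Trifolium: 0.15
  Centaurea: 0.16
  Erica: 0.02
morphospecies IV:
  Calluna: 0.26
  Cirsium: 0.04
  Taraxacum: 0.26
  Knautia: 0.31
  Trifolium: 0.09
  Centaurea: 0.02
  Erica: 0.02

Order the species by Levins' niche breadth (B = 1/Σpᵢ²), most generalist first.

morphospecies III > morphospecies II > morphospecies IV

Σp_IIᵢ² = 0.14² + 0.13² + 0.09² + 0.12² + 0.39² + 0.06² + 0.07² = 0.0196 + 0.0169 + 0.0081 + 0.0144 + 0.1521 + 0.0036 + 0.0049 = 0.2196
B_II = 1 / 0.2196 = 4.5537
Σp_IIIᵢ² = 0.29² + 0.19² + 0.17² + 0.02² + 0.15² + 0.16² + 0.02² = 0.0841 + 0.0361 + 0.0289 + 0.0004 + 0.0225 + 0.0256 + 0.0004 = 0.1980
B_III = 1 / 0.1980 = 5.0505
Σp_IVᵢ² = 0.26² + 0.04² + 0.26² + 0.31² + 0.09² + 0.02² + 0.02² = 0.0676 + 0.0016 + 0.0676 + 0.0961 + 0.0081 + 0.0004 + 0.0004 = 0.2418
B_IV = 1 / 0.2418 = 4.1356
Ranking by B (broadest → narrowest): morphospecies III (5.05) > morphospecies II (4.55) > morphospecies IV (4.14)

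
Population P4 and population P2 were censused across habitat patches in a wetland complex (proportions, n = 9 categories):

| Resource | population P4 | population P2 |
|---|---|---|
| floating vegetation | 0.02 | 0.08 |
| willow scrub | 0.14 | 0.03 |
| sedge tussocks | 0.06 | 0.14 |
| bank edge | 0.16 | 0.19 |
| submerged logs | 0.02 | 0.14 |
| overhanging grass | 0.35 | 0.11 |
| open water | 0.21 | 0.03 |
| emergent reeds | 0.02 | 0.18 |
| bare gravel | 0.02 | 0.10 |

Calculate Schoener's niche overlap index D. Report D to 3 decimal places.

0.470

Σ|p₁ᵢ − p₂ᵢ| = 0.06 + 0.11 + 0.08 + 0.03 + 0.12 + 0.24 + 0.18 + 0.16 + 0.08 = 1.06
D = 1 − ½ × 1.06 = 1 − 0.530 = 0.47000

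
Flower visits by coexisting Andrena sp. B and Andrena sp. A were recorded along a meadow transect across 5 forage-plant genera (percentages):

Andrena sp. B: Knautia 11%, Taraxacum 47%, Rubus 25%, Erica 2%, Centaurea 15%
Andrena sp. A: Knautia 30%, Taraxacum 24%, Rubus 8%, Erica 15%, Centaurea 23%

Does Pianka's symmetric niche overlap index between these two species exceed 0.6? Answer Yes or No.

Yes

Convert percentages to proportions (divide by 100).
Σ p₁ᵢp₂ᵢ = 0.0330 + 0.1128 + 0.0200 + 0.0030 + 0.0345 = 0.2033
Σp_1ᵢ² = 0.11² + 0.47² + 0.25² + 0.02² + 0.15² = 0.0121 + 0.2209 + 0.0625 + 0.0004 + 0.0225 = 0.3184
Σp_2ᵢ² = 0.30² + 0.24² + 0.08² + 0.15² + 0.23² = 0.0900 + 0.0576 + 0.0064 + 0.0225 + 0.0529 = 0.2294
O = 0.2033 / √(0.3184 × 0.2294) = 0.2033 / 0.27026 = 0.7522
O = 0.7522 > 0.6 → Yes.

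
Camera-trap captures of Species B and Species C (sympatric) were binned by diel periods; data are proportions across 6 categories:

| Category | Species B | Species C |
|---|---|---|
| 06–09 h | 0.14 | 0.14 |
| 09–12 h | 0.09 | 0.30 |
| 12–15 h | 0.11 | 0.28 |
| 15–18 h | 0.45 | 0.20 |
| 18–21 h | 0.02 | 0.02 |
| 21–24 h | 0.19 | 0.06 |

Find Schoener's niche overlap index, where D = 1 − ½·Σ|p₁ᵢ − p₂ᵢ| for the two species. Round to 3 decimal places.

Σ|p₁ᵢ − p₂ᵢ| = 0.00 + 0.21 + 0.17 + 0.25 + 0.00 + 0.13 = 0.76
D = 1 − ½ × 0.76 = 1 − 0.380 = 0.62000

0.620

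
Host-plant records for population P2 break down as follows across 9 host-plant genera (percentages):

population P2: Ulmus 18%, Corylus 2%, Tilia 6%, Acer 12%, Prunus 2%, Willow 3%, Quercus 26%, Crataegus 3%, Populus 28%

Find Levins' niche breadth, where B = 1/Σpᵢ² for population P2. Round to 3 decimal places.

Convert percentages to proportions (divide by 100).
Σpᵢ² = 0.18² + 0.02² + 0.06² + 0.12² + 0.02² + 0.03² + 0.26² + 0.03² + 0.28² = 0.0324 + 0.0004 + 0.0036 + 0.0144 + 0.0004 + 0.0009 + 0.0676 + 0.0009 + 0.0784 = 0.1990
B = 1 / 0.1990 = 5.02513

5.025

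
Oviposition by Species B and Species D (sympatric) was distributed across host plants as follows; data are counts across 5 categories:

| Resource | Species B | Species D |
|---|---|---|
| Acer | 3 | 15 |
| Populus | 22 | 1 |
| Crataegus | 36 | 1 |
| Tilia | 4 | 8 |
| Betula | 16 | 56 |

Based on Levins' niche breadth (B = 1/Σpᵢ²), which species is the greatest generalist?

Proportions for Species B (n=81): 3/81=0.0370, 22/81=0.2716, 36/81=0.4444, 4/81=0.0494, 16/81=0.1975
Proportions for Species D (n=81): 15/81=0.1852, 1/81=0.0123, 1/81=0.0123, 8/81=0.0988, 56/81=0.6914
Σp_Bᵢ² = 0.0370² + 0.2716² + 0.4444² + 0.0494² + 0.1975² = 0.001369 + 0.073767 + 0.197491 + 0.002440 + 0.039006 = 0.314073
B_B = 1 / 0.314073 = 3.1840
Σp_Dᵢ² = 0.1852² + 0.0123² + 0.0123² + 0.0988² + 0.6914² = 0.034299 + 0.000151 + 0.000151 + 0.009761 + 0.478034 = 0.522396
B_D = 1 / 0.522396 = 1.9143
Highest B → broadest niche (most generalist): Species B (B = 3.18).

Species B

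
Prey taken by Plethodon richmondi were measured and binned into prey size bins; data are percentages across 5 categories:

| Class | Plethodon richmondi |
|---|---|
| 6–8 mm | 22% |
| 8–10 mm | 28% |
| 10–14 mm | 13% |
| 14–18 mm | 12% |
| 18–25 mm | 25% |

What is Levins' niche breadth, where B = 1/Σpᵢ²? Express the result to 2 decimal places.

Convert percentages to proportions (divide by 100).
Σpᵢ² = 0.22² + 0.28² + 0.13² + 0.12² + 0.25² = 0.0484 + 0.0784 + 0.0169 + 0.0144 + 0.0625 = 0.2206
B = 1 / 0.2206 = 4.5331

4.53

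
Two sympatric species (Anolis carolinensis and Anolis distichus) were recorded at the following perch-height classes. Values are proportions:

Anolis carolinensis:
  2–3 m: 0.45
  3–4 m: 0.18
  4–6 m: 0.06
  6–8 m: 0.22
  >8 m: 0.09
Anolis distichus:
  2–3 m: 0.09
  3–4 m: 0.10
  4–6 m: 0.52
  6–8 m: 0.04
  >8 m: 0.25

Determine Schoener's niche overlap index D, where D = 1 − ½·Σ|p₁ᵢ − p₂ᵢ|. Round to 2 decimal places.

0.38

Σ|p₁ᵢ − p₂ᵢ| = 0.36 + 0.08 + 0.46 + 0.18 + 0.16 = 1.24
D = 1 − ½ × 1.24 = 1 − 0.620 = 0.3800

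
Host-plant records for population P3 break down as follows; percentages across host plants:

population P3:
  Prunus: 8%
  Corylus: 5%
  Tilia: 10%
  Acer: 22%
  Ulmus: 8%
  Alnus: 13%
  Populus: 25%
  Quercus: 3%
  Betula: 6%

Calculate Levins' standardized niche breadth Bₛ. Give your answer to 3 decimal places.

Convert percentages to proportions (divide by 100).
Σpᵢ² = 0.08² + 0.05² + 0.10² + 0.22² + 0.08² + 0.13² + 0.25² + 0.03² + 0.06² = 0.0064 + 0.0025 + 0.0100 + 0.0484 + 0.0064 + 0.0169 + 0.0625 + 0.0009 + 0.0036 = 0.1576
B = 1 / 0.1576 = 6.34518
Bₛ = (B − 1)/(n − 1) = (6.34518 − 1)/(9 − 1) = 5.34518/8 = 0.66815

0.668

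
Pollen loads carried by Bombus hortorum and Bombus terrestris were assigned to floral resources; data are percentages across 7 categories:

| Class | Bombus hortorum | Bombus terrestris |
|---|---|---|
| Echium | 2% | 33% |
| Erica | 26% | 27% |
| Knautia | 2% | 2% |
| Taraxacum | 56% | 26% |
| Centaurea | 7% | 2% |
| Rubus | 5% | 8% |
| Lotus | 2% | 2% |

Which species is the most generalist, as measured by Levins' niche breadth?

Bombus terrestris

Convert percentages to proportions (divide by 100).
Σp_hortᵢ² = 0.02² + 0.26² + 0.02² + 0.56² + 0.07² + 0.05² + 0.02² = 0.0004 + 0.0676 + 0.0004 + 0.3136 + 0.0049 + 0.0025 + 0.0004 = 0.3898
B_hort = 1 / 0.3898 = 2.5654
Σp_terrᵢ² = 0.33² + 0.27² + 0.02² + 0.26² + 0.02² + 0.08² + 0.02² = 0.1089 + 0.0729 + 0.0004 + 0.0676 + 0.0004 + 0.0064 + 0.0004 = 0.2570
B_terr = 1 / 0.2570 = 3.8911
Highest B → broadest niche (most generalist): Bombus terrestris (B = 3.89).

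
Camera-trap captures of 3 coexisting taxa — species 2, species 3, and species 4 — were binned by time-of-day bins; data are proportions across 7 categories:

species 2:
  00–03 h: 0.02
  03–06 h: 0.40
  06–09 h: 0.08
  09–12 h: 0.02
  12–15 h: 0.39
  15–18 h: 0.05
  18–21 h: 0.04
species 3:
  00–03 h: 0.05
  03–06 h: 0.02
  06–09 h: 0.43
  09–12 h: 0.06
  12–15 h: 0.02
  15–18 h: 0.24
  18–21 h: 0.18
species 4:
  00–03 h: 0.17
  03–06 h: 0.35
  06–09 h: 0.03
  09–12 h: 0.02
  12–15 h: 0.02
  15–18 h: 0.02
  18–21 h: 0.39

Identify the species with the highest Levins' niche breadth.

species 3

Σp_2ᵢ² = 0.02² + 0.40² + 0.08² + 0.02² + 0.39² + 0.05² + 0.04² = 0.0004 + 0.1600 + 0.0064 + 0.0004 + 0.1521 + 0.0025 + 0.0016 = 0.3234
B_2 = 1 / 0.3234 = 3.0921
Σp_3ᵢ² = 0.05² + 0.02² + 0.43² + 0.06² + 0.02² + 0.24² + 0.18² = 0.0025 + 0.0004 + 0.1849 + 0.0036 + 0.0004 + 0.0576 + 0.0324 = 0.2818
B_3 = 1 / 0.2818 = 3.5486
Σp_4ᵢ² = 0.17² + 0.35² + 0.03² + 0.02² + 0.02² + 0.02² + 0.39² = 0.0289 + 0.1225 + 0.0009 + 0.0004 + 0.0004 + 0.0004 + 0.1521 = 0.3056
B_4 = 1 / 0.3056 = 3.2723
Highest B → broadest niche (most generalist): species 3 (B = 3.55).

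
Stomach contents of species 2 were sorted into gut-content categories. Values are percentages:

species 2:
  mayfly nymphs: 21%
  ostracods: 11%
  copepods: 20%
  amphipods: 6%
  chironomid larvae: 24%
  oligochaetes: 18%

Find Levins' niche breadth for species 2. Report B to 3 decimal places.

5.269

Convert percentages to proportions (divide by 100).
Σpᵢ² = 0.21² + 0.11² + 0.20² + 0.06² + 0.24² + 0.18² = 0.0441 + 0.0121 + 0.0400 + 0.0036 + 0.0576 + 0.0324 = 0.1898
B = 1 / 0.1898 = 5.26870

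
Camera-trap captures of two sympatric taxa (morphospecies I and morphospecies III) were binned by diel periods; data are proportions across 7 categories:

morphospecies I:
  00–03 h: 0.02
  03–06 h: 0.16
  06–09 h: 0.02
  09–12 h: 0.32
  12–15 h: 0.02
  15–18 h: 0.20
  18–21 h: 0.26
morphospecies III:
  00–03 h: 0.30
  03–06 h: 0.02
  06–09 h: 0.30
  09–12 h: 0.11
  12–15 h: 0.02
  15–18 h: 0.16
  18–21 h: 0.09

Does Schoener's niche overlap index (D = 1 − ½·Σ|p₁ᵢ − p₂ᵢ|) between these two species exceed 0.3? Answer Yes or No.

Yes

Σ|p₁ᵢ − p₂ᵢ| = 0.28 + 0.14 + 0.28 + 0.21 + 0.00 + 0.04 + 0.17 = 1.12
D = 1 − ½ × 1.12 = 1 − 0.560 = 0.4400
D = 0.4400 > 0.3 → Yes.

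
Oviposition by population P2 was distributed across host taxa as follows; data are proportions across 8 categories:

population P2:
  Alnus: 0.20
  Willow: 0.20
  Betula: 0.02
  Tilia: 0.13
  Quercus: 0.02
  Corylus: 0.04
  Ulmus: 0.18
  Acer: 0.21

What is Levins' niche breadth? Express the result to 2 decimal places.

5.69

Σpᵢ² = 0.20² + 0.20² + 0.02² + 0.13² + 0.02² + 0.04² + 0.18² + 0.21² = 0.0400 + 0.0400 + 0.0004 + 0.0169 + 0.0004 + 0.0016 + 0.0324 + 0.0441 = 0.1758
B = 1 / 0.1758 = 5.6883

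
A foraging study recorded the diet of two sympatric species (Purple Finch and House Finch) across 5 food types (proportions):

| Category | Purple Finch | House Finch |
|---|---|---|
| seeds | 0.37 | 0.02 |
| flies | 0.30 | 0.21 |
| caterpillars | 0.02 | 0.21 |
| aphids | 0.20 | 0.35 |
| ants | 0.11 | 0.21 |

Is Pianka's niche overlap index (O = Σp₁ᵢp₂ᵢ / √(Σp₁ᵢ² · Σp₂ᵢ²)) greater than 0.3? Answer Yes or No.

Σ p₁ᵢp₂ᵢ = 0.0074 + 0.0630 + 0.0042 + 0.0700 + 0.0231 = 0.1677
Σp_1ᵢ² = 0.37² + 0.30² + 0.02² + 0.20² + 0.11² = 0.1369 + 0.0900 + 0.0004 + 0.0400 + 0.0121 = 0.2794
Σp_2ᵢ² = 0.02² + 0.21² + 0.21² + 0.35² + 0.21² = 0.0004 + 0.0441 + 0.0441 + 0.1225 + 0.0441 = 0.2552
O = 0.1677 / √(0.2794 × 0.2552) = 0.1677 / 0.26703 = 0.6280
O = 0.6280 > 0.3 → Yes.

Yes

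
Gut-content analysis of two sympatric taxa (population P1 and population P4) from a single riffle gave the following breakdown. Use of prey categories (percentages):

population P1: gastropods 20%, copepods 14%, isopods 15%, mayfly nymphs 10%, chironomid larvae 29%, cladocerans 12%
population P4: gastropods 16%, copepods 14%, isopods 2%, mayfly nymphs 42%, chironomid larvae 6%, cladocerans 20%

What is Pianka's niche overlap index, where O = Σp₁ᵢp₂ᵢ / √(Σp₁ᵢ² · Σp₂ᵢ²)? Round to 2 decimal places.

Convert percentages to proportions (divide by 100).
Σ p₁ᵢp₂ᵢ = 0.0320 + 0.0196 + 0.0030 + 0.0420 + 0.0174 + 0.0240 = 0.1380
Σp_1ᵢ² = 0.20² + 0.14² + 0.15² + 0.10² + 0.29² + 0.12² = 0.0400 + 0.0196 + 0.0225 + 0.0100 + 0.0841 + 0.0144 = 0.1906
Σp_2ᵢ² = 0.16² + 0.14² + 0.02² + 0.42² + 0.06² + 0.20² = 0.0256 + 0.0196 + 0.0004 + 0.1764 + 0.0036 + 0.0400 = 0.2656
O = 0.1380 / √(0.1906 × 0.2656) = 0.1380 / 0.22500 = 0.6133

0.61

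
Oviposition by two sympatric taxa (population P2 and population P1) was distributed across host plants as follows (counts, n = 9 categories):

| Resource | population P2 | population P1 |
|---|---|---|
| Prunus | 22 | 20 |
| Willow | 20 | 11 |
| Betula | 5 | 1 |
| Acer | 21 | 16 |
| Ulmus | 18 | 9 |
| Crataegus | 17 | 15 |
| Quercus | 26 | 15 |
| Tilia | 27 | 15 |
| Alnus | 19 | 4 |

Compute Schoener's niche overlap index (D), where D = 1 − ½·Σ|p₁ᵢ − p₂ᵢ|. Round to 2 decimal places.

Proportions for population P2 (n=175): 22/175=0.1257, 20/175=0.1143, 5/175=0.0286, 21/175=0.1200, 18/175=0.1029, 17/175=0.0971, 26/175=0.1486, 27/175=0.1543, 19/175=0.1086
Proportions for population P1 (n=106): 20/106=0.1887, 11/106=0.1038, 1/106=0.0094, 16/106=0.1509, 9/106=0.0849, 15/106=0.1415, 15/106=0.1415, 15/106=0.1415, 4/106=0.0377
Σ|p₁ᵢ − p₂ᵢ| = 0.0630 + 0.0105 + 0.0192 + 0.0309 + 0.0180 + 0.0444 + 0.0071 + 0.0128 + 0.0709 = 0.2768
D = 1 − ½ × 0.2768 = 1 − 0.13840 = 0.86160

0.86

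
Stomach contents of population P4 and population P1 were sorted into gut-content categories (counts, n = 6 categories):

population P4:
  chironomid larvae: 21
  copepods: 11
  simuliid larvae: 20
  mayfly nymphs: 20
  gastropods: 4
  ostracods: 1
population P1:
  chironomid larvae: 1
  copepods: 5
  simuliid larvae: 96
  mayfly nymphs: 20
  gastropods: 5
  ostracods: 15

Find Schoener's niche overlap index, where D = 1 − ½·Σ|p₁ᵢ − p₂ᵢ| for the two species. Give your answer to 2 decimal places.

Proportions for population P4 (n=77): 21/77=0.2727, 11/77=0.1429, 20/77=0.2597, 20/77=0.2597, 4/77=0.0519, 1/77=0.0130
Proportions for population P1 (n=142): 1/142=0.0070, 5/142=0.0352, 96/142=0.6761, 20/142=0.1408, 5/142=0.0352, 15/142=0.1056
Σ|p₁ᵢ − p₂ᵢ| = 0.2657 + 0.1077 + 0.4164 + 0.1189 + 0.0167 + 0.0926 = 1.0180
D = 1 − ½ × 1.0180 = 1 − 0.50900 = 0.49100

0.49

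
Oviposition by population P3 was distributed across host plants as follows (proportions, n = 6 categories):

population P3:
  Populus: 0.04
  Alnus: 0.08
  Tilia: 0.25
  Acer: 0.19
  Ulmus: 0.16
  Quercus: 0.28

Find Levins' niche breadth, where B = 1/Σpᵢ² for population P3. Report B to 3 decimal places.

Σpᵢ² = 0.04² + 0.08² + 0.25² + 0.19² + 0.16² + 0.28² = 0.0016 + 0.0064 + 0.0625 + 0.0361 + 0.0256 + 0.0784 = 0.2106
B = 1 / 0.2106 = 4.74834

4.748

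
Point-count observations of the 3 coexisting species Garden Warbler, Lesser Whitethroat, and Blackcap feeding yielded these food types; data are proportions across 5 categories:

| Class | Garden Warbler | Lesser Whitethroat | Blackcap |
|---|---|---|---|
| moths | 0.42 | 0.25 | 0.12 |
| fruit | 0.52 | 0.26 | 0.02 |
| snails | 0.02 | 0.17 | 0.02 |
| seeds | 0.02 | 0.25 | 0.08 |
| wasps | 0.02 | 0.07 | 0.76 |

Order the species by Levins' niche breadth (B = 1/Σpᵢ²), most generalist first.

Σp_Warbᵢ² = 0.42² + 0.52² + 0.02² + 0.02² + 0.02² = 0.1764 + 0.2704 + 0.0004 + 0.0004 + 0.0004 = 0.4480
B_Warb = 1 / 0.4480 = 2.2321
Σp_Whitᵢ² = 0.25² + 0.26² + 0.17² + 0.25² + 0.07² = 0.0625 + 0.0676 + 0.0289 + 0.0625 + 0.0049 = 0.2264
B_Whit = 1 / 0.2264 = 4.4170
Σp_Blacᵢ² = 0.12² + 0.02² + 0.02² + 0.08² + 0.76² = 0.0144 + 0.0004 + 0.0004 + 0.0064 + 0.5776 = 0.5992
B_Blac = 1 / 0.5992 = 1.6689
Ranking by B (broadest → narrowest): Lesser Whitethroat (4.42) > Garden Warbler (2.23) > Blackcap (1.67)

Lesser Whitethroat > Garden Warbler > Blackcap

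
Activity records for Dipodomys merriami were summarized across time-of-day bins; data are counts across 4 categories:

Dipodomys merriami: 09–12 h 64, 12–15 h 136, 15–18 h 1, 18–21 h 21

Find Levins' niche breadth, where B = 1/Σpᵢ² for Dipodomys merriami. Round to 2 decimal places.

Proportions for Dipodomys merriami (n=222): 64/222=0.2883, 136/222=0.6126, 1/222=0.0045, 21/222=0.0946
Σpᵢ² = 0.2883² + 0.6126² + 0.0045² + 0.0946² = 0.083117 + 0.375279 + 0.000020 + 0.008949 = 0.467365
B = 1 / 0.467365 = 2.1397

2.14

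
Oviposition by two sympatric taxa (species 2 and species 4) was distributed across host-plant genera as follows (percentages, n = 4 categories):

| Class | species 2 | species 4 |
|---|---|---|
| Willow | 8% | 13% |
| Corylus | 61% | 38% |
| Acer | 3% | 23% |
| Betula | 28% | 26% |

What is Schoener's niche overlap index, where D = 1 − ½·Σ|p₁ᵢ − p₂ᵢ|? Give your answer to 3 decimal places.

0.750

Convert percentages to proportions (divide by 100).
Σ|p₁ᵢ − p₂ᵢ| = 0.05 + 0.23 + 0.20 + 0.02 = 0.50
D = 1 − ½ × 0.50 = 1 − 0.250 = 0.75000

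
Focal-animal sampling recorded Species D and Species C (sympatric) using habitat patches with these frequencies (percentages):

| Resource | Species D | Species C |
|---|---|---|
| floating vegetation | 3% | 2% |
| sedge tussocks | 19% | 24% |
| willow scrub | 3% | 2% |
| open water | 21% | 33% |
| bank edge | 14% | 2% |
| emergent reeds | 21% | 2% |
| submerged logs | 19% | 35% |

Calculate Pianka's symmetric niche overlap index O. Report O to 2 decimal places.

0.82

Convert percentages to proportions (divide by 100).
Σ p₁ᵢp₂ᵢ = 0.0006 + 0.0456 + 0.0006 + 0.0693 + 0.0028 + 0.0042 + 0.0665 = 0.1896
Σp_1ᵢ² = 0.03² + 0.19² + 0.03² + 0.21² + 0.14² + 0.21² + 0.19² = 0.0009 + 0.0361 + 0.0009 + 0.0441 + 0.0196 + 0.0441 + 0.0361 = 0.1818
Σp_2ᵢ² = 0.02² + 0.24² + 0.02² + 0.33² + 0.02² + 0.02² + 0.35² = 0.0004 + 0.0576 + 0.0004 + 0.1089 + 0.0004 + 0.0004 + 0.1225 = 0.2906
O = 0.1896 / √(0.1818 × 0.2906) = 0.1896 / 0.22985 = 0.8249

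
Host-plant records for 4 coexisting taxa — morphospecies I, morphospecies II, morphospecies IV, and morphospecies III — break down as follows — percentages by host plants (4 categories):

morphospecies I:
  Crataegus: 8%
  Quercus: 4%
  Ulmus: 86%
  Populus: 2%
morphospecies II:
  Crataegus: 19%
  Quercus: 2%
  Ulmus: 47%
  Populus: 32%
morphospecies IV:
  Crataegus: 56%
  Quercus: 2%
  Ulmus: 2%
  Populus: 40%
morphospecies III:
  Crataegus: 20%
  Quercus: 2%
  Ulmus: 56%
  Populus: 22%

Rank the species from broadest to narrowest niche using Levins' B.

Convert percentages to proportions (divide by 100).
Σp_Iᵢ² = 0.08² + 0.04² + 0.86² + 0.02² = 0.0064 + 0.0016 + 0.7396 + 0.0004 = 0.7480
B_I = 1 / 0.7480 = 1.3369
Σp_IIᵢ² = 0.19² + 0.02² + 0.47² + 0.32² = 0.0361 + 0.0004 + 0.2209 + 0.1024 = 0.3598
B_II = 1 / 0.3598 = 2.7793
Σp_IVᵢ² = 0.56² + 0.02² + 0.02² + 0.40² = 0.3136 + 0.0004 + 0.0004 + 0.1600 = 0.4744
B_IV = 1 / 0.4744 = 2.1079
Σp_IIIᵢ² = 0.20² + 0.02² + 0.56² + 0.22² = 0.0400 + 0.0004 + 0.3136 + 0.0484 = 0.4024
B_III = 1 / 0.4024 = 2.4851
Ranking by B (broadest → narrowest): morphospecies II (2.78) > morphospecies III (2.49) > morphospecies IV (2.11) > morphospecies I (1.34)

morphospecies II > morphospecies III > morphospecies IV > morphospecies I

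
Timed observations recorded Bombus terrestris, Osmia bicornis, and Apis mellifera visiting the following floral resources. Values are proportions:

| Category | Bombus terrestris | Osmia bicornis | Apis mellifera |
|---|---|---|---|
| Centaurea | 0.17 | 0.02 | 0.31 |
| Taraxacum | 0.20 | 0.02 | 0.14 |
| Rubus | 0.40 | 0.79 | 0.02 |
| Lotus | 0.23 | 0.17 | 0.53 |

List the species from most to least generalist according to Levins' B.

Σp_terrᵢ² = 0.17² + 0.20² + 0.40² + 0.23² = 0.0289 + 0.0400 + 0.1600 + 0.0529 = 0.2818
B_terr = 1 / 0.2818 = 3.5486
Σp_bicoᵢ² = 0.02² + 0.02² + 0.79² + 0.17² = 0.0004 + 0.0004 + 0.6241 + 0.0289 = 0.6538
B_bico = 1 / 0.6538 = 1.5295
Σp_mellᵢ² = 0.31² + 0.14² + 0.02² + 0.53² = 0.0961 + 0.0196 + 0.0004 + 0.2809 = 0.3970
B_mell = 1 / 0.3970 = 2.5189
Ranking by B (broadest → narrowest): Bombus terrestris (3.55) > Apis mellifera (2.52) > Osmia bicornis (1.53)

Bombus terrestris > Apis mellifera > Osmia bicornis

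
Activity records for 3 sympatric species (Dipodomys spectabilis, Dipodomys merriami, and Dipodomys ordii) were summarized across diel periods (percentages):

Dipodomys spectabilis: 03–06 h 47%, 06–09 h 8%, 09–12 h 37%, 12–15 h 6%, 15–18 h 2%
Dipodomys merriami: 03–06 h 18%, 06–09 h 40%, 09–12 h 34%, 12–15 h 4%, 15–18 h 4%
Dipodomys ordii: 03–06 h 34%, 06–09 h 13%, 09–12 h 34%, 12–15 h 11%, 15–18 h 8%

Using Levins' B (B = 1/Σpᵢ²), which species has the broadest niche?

Convert percentages to proportions (divide by 100).
Σp_specᵢ² = 0.47² + 0.08² + 0.37² + 0.06² + 0.02² = 0.2209 + 0.0064 + 0.1369 + 0.0036 + 0.0004 = 0.3682
B_spec = 1 / 0.3682 = 2.7159
Σp_merrᵢ² = 0.18² + 0.40² + 0.34² + 0.04² + 0.04² = 0.0324 + 0.1600 + 0.1156 + 0.0016 + 0.0016 = 0.3112
B_merr = 1 / 0.3112 = 3.2134
Σp_ordiᵢ² = 0.34² + 0.13² + 0.34² + 0.11² + 0.08² = 0.1156 + 0.0169 + 0.1156 + 0.0121 + 0.0064 = 0.2666
B_ordi = 1 / 0.2666 = 3.7509
Highest B → broadest niche (most generalist): Dipodomys ordii (B = 3.75).

Dipodomys ordii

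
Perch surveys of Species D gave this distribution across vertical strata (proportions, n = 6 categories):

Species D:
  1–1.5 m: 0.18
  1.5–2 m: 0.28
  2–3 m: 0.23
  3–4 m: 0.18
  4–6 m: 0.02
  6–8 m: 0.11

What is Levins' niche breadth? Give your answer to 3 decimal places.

4.794

Σpᵢ² = 0.18² + 0.28² + 0.23² + 0.18² + 0.02² + 0.11² = 0.0324 + 0.0784 + 0.0529 + 0.0324 + 0.0004 + 0.0121 = 0.2086
B = 1 / 0.2086 = 4.79386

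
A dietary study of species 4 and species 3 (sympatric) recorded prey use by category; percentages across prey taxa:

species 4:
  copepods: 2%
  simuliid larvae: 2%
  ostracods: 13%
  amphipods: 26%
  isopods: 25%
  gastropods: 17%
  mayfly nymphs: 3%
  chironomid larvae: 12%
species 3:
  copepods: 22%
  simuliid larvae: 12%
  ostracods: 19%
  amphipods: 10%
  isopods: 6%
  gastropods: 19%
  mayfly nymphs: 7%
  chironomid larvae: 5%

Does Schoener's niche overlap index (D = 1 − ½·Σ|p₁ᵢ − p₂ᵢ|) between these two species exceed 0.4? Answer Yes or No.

Yes

Convert percentages to proportions (divide by 100).
Σ|p₁ᵢ − p₂ᵢ| = 0.20 + 0.10 + 0.06 + 0.16 + 0.19 + 0.02 + 0.04 + 0.07 = 0.84
D = 1 − ½ × 0.84 = 1 − 0.420 = 0.5800
D = 0.5800 > 0.4 → Yes.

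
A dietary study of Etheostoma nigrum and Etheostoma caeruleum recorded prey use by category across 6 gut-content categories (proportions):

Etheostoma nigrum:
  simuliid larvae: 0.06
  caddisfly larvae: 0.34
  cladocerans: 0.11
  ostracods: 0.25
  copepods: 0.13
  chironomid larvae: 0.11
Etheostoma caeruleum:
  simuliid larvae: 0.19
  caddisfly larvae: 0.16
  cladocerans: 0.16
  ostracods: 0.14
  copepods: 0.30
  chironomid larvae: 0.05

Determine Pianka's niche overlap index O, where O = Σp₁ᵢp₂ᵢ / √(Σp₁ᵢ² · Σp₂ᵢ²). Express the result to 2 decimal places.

0.77

Σ p₁ᵢp₂ᵢ = 0.0114 + 0.0544 + 0.0176 + 0.0350 + 0.0390 + 0.0055 = 0.1629
Σp_1ᵢ² = 0.06² + 0.34² + 0.11² + 0.25² + 0.13² + 0.11² = 0.0036 + 0.1156 + 0.0121 + 0.0625 + 0.0169 + 0.0121 = 0.2228
Σp_2ᵢ² = 0.19² + 0.16² + 0.16² + 0.14² + 0.30² + 0.05² = 0.0361 + 0.0256 + 0.0256 + 0.0196 + 0.0900 + 0.0025 = 0.1994
O = 0.1629 / √(0.2228 × 0.1994) = 0.1629 / 0.21078 = 0.7728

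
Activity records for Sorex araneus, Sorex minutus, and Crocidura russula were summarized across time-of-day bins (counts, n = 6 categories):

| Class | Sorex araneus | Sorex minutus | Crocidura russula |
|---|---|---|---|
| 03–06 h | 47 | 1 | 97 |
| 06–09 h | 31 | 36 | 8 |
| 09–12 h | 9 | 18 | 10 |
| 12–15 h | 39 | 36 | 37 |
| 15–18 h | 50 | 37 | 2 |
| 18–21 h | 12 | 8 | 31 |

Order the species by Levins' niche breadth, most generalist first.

Proportions for Sorex araneus (n=188): 47/188=0.2500, 31/188=0.1649, 9/188=0.0479, 39/188=0.2074, 50/188=0.2660, 12/188=0.0638
Proportions for Sorex minutus (n=136): 1/136=0.0074, 36/136=0.2647, 18/136=0.1324, 36/136=0.2647, 37/136=0.2721, 8/136=0.0588
Proportions for Crocidura russula (n=185): 97/185=0.5243, 8/185=0.0432, 10/185=0.0541, 37/185=0.2000, 2/185=0.0108, 31/185=0.1676
Σp_aranᵢ² = 0.2500² + 0.1649² + 0.0479² + 0.2074² + 0.2660² + 0.0638² = 0.062500 + 0.027192 + 0.002294 + 0.043015 + 0.070756 + 0.004070 = 0.209827
B_aran = 1 / 0.209827 = 4.7658
Σp_minuᵢ² = 0.0074² + 0.2647² + 0.1324² + 0.2647² + 0.2721² + 0.0588² = 0.000055 + 0.070066 + 0.017530 + 0.070066 + 0.074038 + 0.003457 = 0.235212
B_minu = 1 / 0.235212 = 4.2515
Σp_russᵢ² = 0.5243² + 0.0432² + 0.0541² + 0.2000² + 0.0108² + 0.1676² = 0.274890 + 0.001866 + 0.002927 + 0.040000 + 0.000117 + 0.028090 = 0.347890
B_russ = 1 / 0.347890 = 2.8745
Ranking by B (broadest → narrowest): Sorex araneus (4.77) > Sorex minutus (4.25) > Crocidura russula (2.87)

Sorex araneus > Sorex minutus > Crocidura russula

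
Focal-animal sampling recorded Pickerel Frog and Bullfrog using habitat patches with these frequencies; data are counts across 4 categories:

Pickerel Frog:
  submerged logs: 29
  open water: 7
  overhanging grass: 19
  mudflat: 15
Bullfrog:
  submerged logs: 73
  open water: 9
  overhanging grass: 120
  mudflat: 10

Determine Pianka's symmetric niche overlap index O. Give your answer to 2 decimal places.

0.85

Proportions for Pickerel Frog (n=70): 29/70=0.4143, 7/70=0.1000, 19/70=0.2714, 15/70=0.2143
Proportions for Bullfrog (n=212): 73/212=0.3443, 9/212=0.0425, 120/212=0.5660, 10/212=0.0472
Σ p₁ᵢp₂ᵢ = 0.142643 + 0.004250 + 0.153612 + 0.010115 = 0.310620
Σp_1ᵢ² = 0.4143² + 0.1000² + 0.2714² + 0.2143² = 0.171644 + 0.010000 + 0.073658 + 0.045924 = 0.301226
Σp_2ᵢ² = 0.3443² + 0.0425² + 0.5660² + 0.0472² = 0.118542 + 0.001806 + 0.320356 + 0.002228 = 0.442932
O = 0.310620 / √(0.301226 × 0.442932) = 0.310620 / 0.3652706 = 0.8504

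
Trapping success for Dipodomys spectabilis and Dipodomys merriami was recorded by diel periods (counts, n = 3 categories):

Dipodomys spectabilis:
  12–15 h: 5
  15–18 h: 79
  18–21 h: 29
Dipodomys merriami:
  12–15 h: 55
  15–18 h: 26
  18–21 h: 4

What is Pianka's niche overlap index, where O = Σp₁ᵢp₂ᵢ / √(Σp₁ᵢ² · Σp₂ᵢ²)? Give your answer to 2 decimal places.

Proportions for Dipodomys spectabilis (n=113): 5/113=0.0442, 79/113=0.6991, 29/113=0.2566
Proportions for Dipodomys merriami (n=85): 55/85=0.6471, 26/85=0.3059, 4/85=0.0471
Σ p₁ᵢp₂ᵢ = 0.028602 + 0.213855 + 0.012086 = 0.254543
Σp_1ᵢ² = 0.0442² + 0.6991² + 0.2566² = 0.001954 + 0.488741 + 0.065844 = 0.556539
Σp_2ᵢ² = 0.6471² + 0.3059² + 0.0471² = 0.418738 + 0.093575 + 0.002218 = 0.514531
O = 0.254543 / √(0.556539 × 0.514531) = 0.254543 / 0.5351229 = 0.4757

0.48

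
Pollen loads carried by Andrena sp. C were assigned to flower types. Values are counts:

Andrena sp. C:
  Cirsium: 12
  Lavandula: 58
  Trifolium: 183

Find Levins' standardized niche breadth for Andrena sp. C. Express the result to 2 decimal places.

0.37

Proportions for Andrena sp. C (n=253): 12/253=0.0474, 58/253=0.2292, 183/253=0.7233
Σpᵢ² = 0.0474² + 0.2292² + 0.7233² = 0.002247 + 0.052533 + 0.523163 = 0.577943
B = 1 / 0.577943 = 1.7303
Bₛ = (B − 1)/(n − 1) = (1.7303 − 1)/(3 − 1) = 0.7303/2 = 0.3652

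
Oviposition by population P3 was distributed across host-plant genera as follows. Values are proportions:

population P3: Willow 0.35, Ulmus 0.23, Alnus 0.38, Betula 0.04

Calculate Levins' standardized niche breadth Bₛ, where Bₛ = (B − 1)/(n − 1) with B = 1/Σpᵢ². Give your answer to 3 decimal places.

0.704

Σpᵢ² = 0.35² + 0.23² + 0.38² + 0.04² = 0.1225 + 0.0529 + 0.1444 + 0.0016 = 0.3214
B = 1 / 0.3214 = 3.11139
Bₛ = (B − 1)/(n − 1) = (3.11139 − 1)/(4 − 1) = 2.11139/3 = 0.70380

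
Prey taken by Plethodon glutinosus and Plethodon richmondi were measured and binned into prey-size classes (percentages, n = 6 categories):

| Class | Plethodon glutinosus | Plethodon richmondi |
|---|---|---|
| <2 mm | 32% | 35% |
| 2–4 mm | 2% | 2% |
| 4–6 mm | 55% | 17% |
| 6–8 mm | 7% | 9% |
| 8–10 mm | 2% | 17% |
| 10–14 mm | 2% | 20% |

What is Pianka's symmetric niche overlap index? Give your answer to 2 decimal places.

0.72

Convert percentages to proportions (divide by 100).
Σ p₁ᵢp₂ᵢ = 0.1120 + 0.0004 + 0.0935 + 0.0063 + 0.0034 + 0.0040 = 0.2196
Σp_1ᵢ² = 0.32² + 0.02² + 0.55² + 0.07² + 0.02² + 0.02² = 0.1024 + 0.0004 + 0.3025 + 0.0049 + 0.0004 + 0.0004 = 0.4110
Σp_2ᵢ² = 0.35² + 0.02² + 0.17² + 0.09² + 0.17² + 0.20² = 0.1225 + 0.0004 + 0.0289 + 0.0081 + 0.0289 + 0.0400 = 0.2288
O = 0.2196 / √(0.4110 × 0.2288) = 0.2196 / 0.30665 = 0.7161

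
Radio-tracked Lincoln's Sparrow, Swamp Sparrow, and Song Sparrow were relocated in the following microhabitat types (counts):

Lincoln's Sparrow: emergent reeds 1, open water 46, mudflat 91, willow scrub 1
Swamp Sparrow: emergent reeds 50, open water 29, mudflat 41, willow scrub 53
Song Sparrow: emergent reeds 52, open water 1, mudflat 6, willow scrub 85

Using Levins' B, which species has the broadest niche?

Proportions for Lincoln's Sparrow (n=139): 1/139=0.0072, 46/139=0.3309, 91/139=0.6547, 1/139=0.0072
Proportions for Swamp Sparrow (n=173): 50/173=0.2890, 29/173=0.1676, 41/173=0.2370, 53/173=0.3064
Proportions for Song Sparrow (n=144): 52/144=0.3611, 1/144=0.0069, 6/144=0.0417, 85/144=0.5903
Σp_Lincᵢ² = 0.0072² + 0.3309² + 0.6547² + 0.0072² = 0.000052 + 0.109495 + 0.428632 + 0.000052 = 0.538231
B_Linc = 1 / 0.538231 = 1.8579
Σp_Swamᵢ² = 0.2890² + 0.1676² + 0.2370² + 0.3064² = 0.083521 + 0.028090 + 0.056169 + 0.093881 = 0.261661
B_Swam = 1 / 0.261661 = 3.8217
Σp_Songᵢ² = 0.3611² + 0.0069² + 0.0417² + 0.5903² = 0.130393 + 0.000048 + 0.001739 + 0.348454 = 0.480634
B_Song = 1 / 0.480634 = 2.0806
Highest B → broadest niche (most generalist): Swamp Sparrow (B = 3.82).

Swamp Sparrow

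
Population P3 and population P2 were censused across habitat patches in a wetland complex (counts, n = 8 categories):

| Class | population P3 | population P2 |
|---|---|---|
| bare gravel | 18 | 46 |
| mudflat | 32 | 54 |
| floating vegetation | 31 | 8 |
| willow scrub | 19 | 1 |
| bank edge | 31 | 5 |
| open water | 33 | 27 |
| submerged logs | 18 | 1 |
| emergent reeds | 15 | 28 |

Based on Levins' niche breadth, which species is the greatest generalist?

population P3

Proportions for population P3 (n=197): 18/197=0.0914, 32/197=0.1624, 31/197=0.1574, 19/197=0.0964, 31/197=0.1574, 33/197=0.1675, 18/197=0.0914, 15/197=0.0761
Proportions for population P2 (n=170): 46/170=0.2706, 54/170=0.3176, 8/170=0.0471, 1/170=0.0059, 5/170=0.0294, 27/170=0.1588, 1/170=0.0059, 28/170=0.1647
Σp_P3ᵢ² = 0.0914² + 0.1624² + 0.1574² + 0.0964² + 0.1574² + 0.1675² + 0.0914² + 0.0761² = 0.008354 + 0.026374 + 0.024775 + 0.009293 + 0.024775 + 0.028056 + 0.008354 + 0.005791 = 0.135772
B_P3 = 1 / 0.135772 = 7.3653
Σp_P2ᵢ² = 0.2706² + 0.3176² + 0.0471² + 0.0059² + 0.0294² + 0.1588² + 0.0059² + 0.1647² = 0.073224 + 0.100870 + 0.002218 + 0.000035 + 0.000864 + 0.025217 + 0.000035 + 0.027126 = 0.229589
B_P2 = 1 / 0.229589 = 4.3556
Highest B → broadest niche (most generalist): population P3 (B = 7.37).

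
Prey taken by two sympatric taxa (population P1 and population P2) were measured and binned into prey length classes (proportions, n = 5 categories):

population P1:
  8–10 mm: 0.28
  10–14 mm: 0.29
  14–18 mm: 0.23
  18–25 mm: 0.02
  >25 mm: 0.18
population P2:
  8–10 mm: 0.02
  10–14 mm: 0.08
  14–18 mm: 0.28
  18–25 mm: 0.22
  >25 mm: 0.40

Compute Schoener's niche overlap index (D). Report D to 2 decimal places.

Σ|p₁ᵢ − p₂ᵢ| = 0.26 + 0.21 + 0.05 + 0.20 + 0.22 = 0.94
D = 1 − ½ × 0.94 = 1 − 0.470 = 0.5300

0.53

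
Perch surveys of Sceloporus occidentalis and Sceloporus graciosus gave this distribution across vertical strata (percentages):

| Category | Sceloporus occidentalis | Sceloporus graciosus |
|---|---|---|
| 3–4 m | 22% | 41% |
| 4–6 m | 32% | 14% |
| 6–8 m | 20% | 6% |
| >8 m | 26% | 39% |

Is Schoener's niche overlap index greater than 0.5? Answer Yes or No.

Convert percentages to proportions (divide by 100).
Σ|p₁ᵢ − p₂ᵢ| = 0.19 + 0.18 + 0.14 + 0.13 = 0.64
D = 1 − ½ × 0.64 = 1 − 0.320 = 0.6800
D = 0.6800 > 0.5 → Yes.

Yes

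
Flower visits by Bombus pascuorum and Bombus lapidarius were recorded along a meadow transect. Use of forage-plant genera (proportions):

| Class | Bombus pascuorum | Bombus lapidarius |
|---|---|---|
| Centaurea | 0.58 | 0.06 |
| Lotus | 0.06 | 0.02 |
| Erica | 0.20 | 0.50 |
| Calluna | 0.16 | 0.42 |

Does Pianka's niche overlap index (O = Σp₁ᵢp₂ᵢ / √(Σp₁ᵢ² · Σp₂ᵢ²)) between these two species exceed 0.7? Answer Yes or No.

No

Σ p₁ᵢp₂ᵢ = 0.0348 + 0.0012 + 0.1000 + 0.0672 = 0.2032
Σp_1ᵢ² = 0.58² + 0.06² + 0.20² + 0.16² = 0.3364 + 0.0036 + 0.0400 + 0.0256 = 0.4056
Σp_2ᵢ² = 0.06² + 0.02² + 0.50² + 0.42² = 0.0036 + 0.0004 + 0.2500 + 0.1764 = 0.4304
O = 0.2032 / √(0.4056 × 0.4304) = 0.2032 / 0.41782 = 0.4863
O = 0.4863 < 0.7 → No.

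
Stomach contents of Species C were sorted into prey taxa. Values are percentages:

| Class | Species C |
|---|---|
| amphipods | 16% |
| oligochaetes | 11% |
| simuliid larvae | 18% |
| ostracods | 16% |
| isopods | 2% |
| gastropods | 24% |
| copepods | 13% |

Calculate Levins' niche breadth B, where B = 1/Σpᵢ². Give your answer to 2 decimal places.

Convert percentages to proportions (divide by 100).
Σpᵢ² = 0.16² + 0.11² + 0.18² + 0.16² + 0.02² + 0.24² + 0.13² = 0.0256 + 0.0121 + 0.0324 + 0.0256 + 0.0004 + 0.0576 + 0.0169 = 0.1706
B = 1 / 0.1706 = 5.8617

5.86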